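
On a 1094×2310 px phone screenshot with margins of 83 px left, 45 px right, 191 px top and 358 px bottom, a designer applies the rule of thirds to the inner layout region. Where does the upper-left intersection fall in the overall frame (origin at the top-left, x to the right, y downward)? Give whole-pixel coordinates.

(405, 778)

Content width = 1094 − 83 − 45 = 966 px; content height = 2310 − 191 − 358 = 1761 px.
Upper-left is one-third across and one-third down within the inner layout region.
x = 83 + 1 × 966/3 = 83 + 322.00 ≈ 405
y = 191 + 1 × 1761/3 = 191 + 587.00 ≈ 778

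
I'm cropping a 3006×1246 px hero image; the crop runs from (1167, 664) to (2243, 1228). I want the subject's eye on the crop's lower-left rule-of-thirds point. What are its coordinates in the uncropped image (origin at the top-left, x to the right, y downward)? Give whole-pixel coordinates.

(1526, 1040)

Crop width = 2243 − 1167 = 1076 px; one third is 358.67 px.
Crop height = 1228 − 664 = 564 px; one third is 188.00 px.
The lower-left point is one-third across and two-thirds down within the crop:
x = 1167 + 1 × 358.67 ≈ 1526; y = 664 + 2 × 188.00 ≈ 1040.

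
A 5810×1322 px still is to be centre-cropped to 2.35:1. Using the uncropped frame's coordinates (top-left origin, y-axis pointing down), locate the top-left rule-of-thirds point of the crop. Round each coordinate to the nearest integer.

(2387, 441)

5810/1322 > 2.35/1, so the 2.35:1 crop keeps the full height 1322 and trims width to 1322 × 2.35/1 = 3106.70 px.
Left offset = (5810 − 3106.70)/2 = 1351.65 px; top offset = 0.
Top-left is one-third across and one-third down within the crop:
x = 1351.65 + 1 × 3106.70/3 ≈ 2387; y = 0.00 + 1 × 1322.00/3 ≈ 441.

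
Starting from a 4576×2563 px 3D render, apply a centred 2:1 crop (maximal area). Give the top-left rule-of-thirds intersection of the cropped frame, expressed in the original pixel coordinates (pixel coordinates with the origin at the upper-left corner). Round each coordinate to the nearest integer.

(1525, 900)

4576/2563 < 2/1, so the 2:1 crop keeps the full width 4576 and trims height to 4576 × 1/2 = 2288.00 px.
Top offset = (2563 − 2288.00)/2 = 137.50 px; left offset = 0.
Top-left is one-third across and one-third down within the crop:
x = 0.00 + 1 × 4576.00/3 ≈ 1525; y = 137.50 + 1 × 2288.00/3 ≈ 900.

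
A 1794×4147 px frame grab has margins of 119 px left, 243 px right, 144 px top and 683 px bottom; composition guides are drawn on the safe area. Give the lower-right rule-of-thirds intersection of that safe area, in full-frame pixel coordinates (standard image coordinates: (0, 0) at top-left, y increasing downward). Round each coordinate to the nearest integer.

Content width = 1794 − 119 − 243 = 1432 px; content height = 4147 − 144 − 683 = 3320 px.
Lower-right is two-thirds across and two-thirds down within the safe area.
x = 119 + 2 × 1432/3 = 119 + 954.67 ≈ 1074
y = 144 + 2 × 3320/3 = 144 + 2213.33 ≈ 2357

(1074, 2357)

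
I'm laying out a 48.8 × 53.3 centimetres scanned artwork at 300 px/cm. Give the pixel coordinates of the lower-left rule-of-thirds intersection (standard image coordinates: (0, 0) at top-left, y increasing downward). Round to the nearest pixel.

x = 4880 px, y = 10660 px

In pixels the canvas is 48.8 × 300 = 14640 wide and 53.3 × 300 = 15990 tall.
The lower-left point is one-third across and two-thirds down:
x = 1 × 14640/3 ≈ 4880; y = 2 × 15990/3 ≈ 10660.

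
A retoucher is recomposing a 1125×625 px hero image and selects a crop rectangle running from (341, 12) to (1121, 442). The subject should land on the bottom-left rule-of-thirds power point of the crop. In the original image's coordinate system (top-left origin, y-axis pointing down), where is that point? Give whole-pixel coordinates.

x = 601 px, y = 299 px

Crop width = 1121 − 341 = 780 px; one third is 260.00 px.
Crop height = 442 − 12 = 430 px; one third is 143.33 px.
The bottom-left point is one-third across and two-thirds down within the crop:
x = 341 + 1 × 260.00 ≈ 601; y = 12 + 2 × 143.33 ≈ 299.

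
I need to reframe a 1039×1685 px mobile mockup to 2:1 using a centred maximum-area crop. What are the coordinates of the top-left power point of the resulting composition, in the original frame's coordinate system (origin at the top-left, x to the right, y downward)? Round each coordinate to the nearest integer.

1039/1685 < 2/1, so the 2:1 crop keeps the full width 1039 and trims height to 1039 × 1/2 = 519.50 px.
Top offset = (1685 − 519.50)/2 = 582.75 px; left offset = 0.
Top-left is one-third across and one-third down within the crop:
x = 0.00 + 1 × 1039.00/3 ≈ 346; y = 582.75 + 1 × 519.50/3 ≈ 756.

(346, 756)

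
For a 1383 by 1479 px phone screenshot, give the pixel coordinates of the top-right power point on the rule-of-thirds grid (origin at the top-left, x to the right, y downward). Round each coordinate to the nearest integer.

The top-right point sits two-thirds of the way across and one-third of the way down.
x = 2 × 1383/3 ≈ 922; y = 1 × 1479/3 ≈ 493.

(922, 493)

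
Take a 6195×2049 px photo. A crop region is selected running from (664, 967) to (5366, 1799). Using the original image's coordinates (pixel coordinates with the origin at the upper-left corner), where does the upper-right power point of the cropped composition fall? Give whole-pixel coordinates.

x = 3799 px, y = 1244 px

Crop width = 5366 − 664 = 4702 px; one third is 1567.33 px.
Crop height = 1799 − 967 = 832 px; one third is 277.33 px.
The upper-right point is two-thirds across and one-third down within the crop:
x = 664 + 2 × 1567.33 ≈ 3799; y = 967 + 1 × 277.33 ≈ 1244.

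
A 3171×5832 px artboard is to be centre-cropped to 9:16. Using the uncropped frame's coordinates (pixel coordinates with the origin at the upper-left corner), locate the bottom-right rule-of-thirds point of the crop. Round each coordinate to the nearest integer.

3171/5832 < 9/16, so the 9:16 crop keeps the full width 3171 and trims height to 3171 × 16/9 = 5637.33 px.
Top offset = (5832 − 5637.33)/2 = 97.33 px; left offset = 0.
Bottom-right is two-thirds across and two-thirds down within the crop:
x = 0.00 + 2 × 3171.00/3 ≈ 2114; y = 97.33 + 2 × 5637.33/3 ≈ 3856.

(2114, 3856)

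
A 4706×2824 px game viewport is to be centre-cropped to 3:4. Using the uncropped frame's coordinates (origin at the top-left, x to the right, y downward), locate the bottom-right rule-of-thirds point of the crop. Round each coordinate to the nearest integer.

4706/2824 > 3/4, so the 3:4 crop keeps the full height 2824 and trims width to 2824 × 3/4 = 2118.00 px.
Left offset = (4706 − 2118.00)/2 = 1294.00 px; top offset = 0.
Bottom-right is two-thirds across and two-thirds down within the crop:
x = 1294.00 + 2 × 2118.00/3 ≈ 2706; y = 0.00 + 2 × 2824.00/3 ≈ 1883.

(2706, 1883)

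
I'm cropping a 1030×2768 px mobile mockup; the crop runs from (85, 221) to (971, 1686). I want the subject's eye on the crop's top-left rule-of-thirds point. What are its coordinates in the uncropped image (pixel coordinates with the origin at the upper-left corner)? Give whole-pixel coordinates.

x = 380 px, y = 709 px

Crop width = 971 − 85 = 886 px; one third is 295.33 px.
Crop height = 1686 − 221 = 1465 px; one third is 488.33 px.
The top-left point is one-third across and one-third down within the crop:
x = 85 + 1 × 295.33 ≈ 380; y = 221 + 1 × 488.33 ≈ 709.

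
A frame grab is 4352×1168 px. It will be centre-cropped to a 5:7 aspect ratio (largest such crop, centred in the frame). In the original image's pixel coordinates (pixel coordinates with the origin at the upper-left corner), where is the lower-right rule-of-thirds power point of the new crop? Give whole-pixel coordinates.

4352/1168 > 5/7, so the 5:7 crop keeps the full height 1168 and trims width to 1168 × 5/7 = 834.29 px.
Left offset = (4352 − 834.29)/2 = 1758.86 px; top offset = 0.
Lower-right is two-thirds across and two-thirds down within the crop:
x = 1758.86 + 2 × 834.29/3 ≈ 2315; y = 0.00 + 2 × 1168.00/3 ≈ 779.

(2315, 779)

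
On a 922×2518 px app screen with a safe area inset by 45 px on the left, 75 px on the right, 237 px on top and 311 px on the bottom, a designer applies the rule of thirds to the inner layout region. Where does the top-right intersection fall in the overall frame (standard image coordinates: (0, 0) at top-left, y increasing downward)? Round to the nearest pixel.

(580, 894)

Content width = 922 − 45 − 75 = 802 px; content height = 2518 − 237 − 311 = 1970 px.
Top-right is two-thirds across and one-third down within the inner layout region.
x = 45 + 2 × 802/3 = 45 + 534.67 ≈ 580
y = 237 + 1 × 1970/3 = 237 + 656.67 ≈ 894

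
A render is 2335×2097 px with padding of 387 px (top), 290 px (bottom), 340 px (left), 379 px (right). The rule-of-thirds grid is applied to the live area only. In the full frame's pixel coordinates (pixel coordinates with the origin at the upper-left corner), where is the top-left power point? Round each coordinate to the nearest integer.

x = 879 px, y = 860 px

Content width = 2335 − 340 − 379 = 1616 px; content height = 2097 − 387 − 290 = 1420 px.
Top-left is one-third across and one-third down within the live area.
x = 340 + 1 × 1616/3 = 340 + 538.67 ≈ 879
y = 387 + 1 × 1420/3 = 387 + 473.33 ≈ 860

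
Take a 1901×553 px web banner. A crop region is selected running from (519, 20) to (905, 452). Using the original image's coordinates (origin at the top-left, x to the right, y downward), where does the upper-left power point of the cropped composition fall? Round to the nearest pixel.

(648, 164)

Crop width = 905 − 519 = 386 px; one third is 128.67 px.
Crop height = 452 − 20 = 432 px; one third is 144.00 px.
The upper-left point is one-third across and one-third down within the crop:
x = 519 + 1 × 128.67 ≈ 648; y = 20 + 1 × 144.00 ≈ 164.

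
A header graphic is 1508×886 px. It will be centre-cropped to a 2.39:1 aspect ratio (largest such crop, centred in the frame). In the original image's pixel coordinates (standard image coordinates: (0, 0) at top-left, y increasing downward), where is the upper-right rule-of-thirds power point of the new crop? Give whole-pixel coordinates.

1508/886 < 2.39/1, so the 2.39:1 crop keeps the full width 1508 and trims height to 1508 × 1/2.39 = 630.96 px.
Top offset = (886 − 630.96)/2 = 127.52 px; left offset = 0.
Upper-right is two-thirds across and one-third down within the crop:
x = 0.00 + 2 × 1508.00/3 ≈ 1005; y = 127.52 + 1 × 630.96/3 ≈ 338.

(1005, 338)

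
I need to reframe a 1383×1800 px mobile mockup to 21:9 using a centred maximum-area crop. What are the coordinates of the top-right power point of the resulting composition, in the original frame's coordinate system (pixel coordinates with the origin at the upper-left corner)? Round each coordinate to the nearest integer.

1383/1800 < 21/9, so the 21:9 crop keeps the full width 1383 and trims height to 1383 × 9/21 = 592.71 px.
Top offset = (1800 − 592.71)/2 = 603.64 px; left offset = 0.
Top-right is two-thirds across and one-third down within the crop:
x = 0.00 + 2 × 1383.00/3 ≈ 922; y = 603.64 + 1 × 592.71/3 ≈ 801.

(922, 801)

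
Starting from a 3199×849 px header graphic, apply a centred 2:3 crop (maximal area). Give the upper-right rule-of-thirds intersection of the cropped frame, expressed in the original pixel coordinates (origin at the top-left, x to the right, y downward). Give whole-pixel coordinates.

3199/849 > 2/3, so the 2:3 crop keeps the full height 849 and trims width to 849 × 2/3 = 566.00 px.
Left offset = (3199 − 566.00)/2 = 1316.50 px; top offset = 0.
Upper-right is two-thirds across and one-third down within the crop:
x = 1316.50 + 2 × 566.00/3 ≈ 1694; y = 0.00 + 1 × 849.00/3 ≈ 283.

(1694, 283)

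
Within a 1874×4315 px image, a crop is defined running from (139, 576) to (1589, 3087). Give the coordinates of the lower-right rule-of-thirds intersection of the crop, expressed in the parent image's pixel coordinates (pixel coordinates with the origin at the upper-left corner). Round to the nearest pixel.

x = 1106 px, y = 2250 px

Crop width = 1589 − 139 = 1450 px; one third is 483.33 px.
Crop height = 3087 − 576 = 2511 px; one third is 837.00 px.
The lower-right point is two-thirds across and two-thirds down within the crop:
x = 139 + 2 × 483.33 ≈ 1106; y = 576 + 2 × 837.00 ≈ 2250.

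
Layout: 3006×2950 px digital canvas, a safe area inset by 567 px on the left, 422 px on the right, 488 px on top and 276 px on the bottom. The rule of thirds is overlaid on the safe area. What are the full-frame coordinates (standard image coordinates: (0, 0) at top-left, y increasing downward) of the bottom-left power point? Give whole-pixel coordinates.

Content width = 3006 − 567 − 422 = 2017 px; content height = 2950 − 488 − 276 = 2186 px.
Bottom-left is one-third across and two-thirds down within the safe area.
x = 567 + 1 × 2017/3 = 567 + 672.33 ≈ 1239
y = 488 + 2 × 2186/3 = 488 + 1457.33 ≈ 1945

(1239, 1945)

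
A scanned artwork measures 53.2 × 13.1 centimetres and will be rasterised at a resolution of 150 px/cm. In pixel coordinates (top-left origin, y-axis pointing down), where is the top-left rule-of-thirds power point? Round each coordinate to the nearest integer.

In pixels the canvas is 53.2 × 150 = 7980 wide and 13.1 × 150 = 1965 tall.
The top-left point is one-third across and one-third down:
x = 1 × 7980/3 ≈ 2660; y = 1 × 1965/3 ≈ 655.

(2660, 655)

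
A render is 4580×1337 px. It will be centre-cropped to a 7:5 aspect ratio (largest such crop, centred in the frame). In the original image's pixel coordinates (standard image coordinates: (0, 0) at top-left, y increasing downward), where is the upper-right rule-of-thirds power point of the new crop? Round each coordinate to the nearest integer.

4580/1337 > 7/5, so the 7:5 crop keeps the full height 1337 and trims width to 1337 × 7/5 = 1871.80 px.
Left offset = (4580 − 1871.80)/2 = 1354.10 px; top offset = 0.
Upper-right is two-thirds across and one-third down within the crop:
x = 1354.10 + 2 × 1871.80/3 ≈ 2602; y = 0.00 + 1 × 1337.00/3 ≈ 446.

x = 2602 px, y = 446 px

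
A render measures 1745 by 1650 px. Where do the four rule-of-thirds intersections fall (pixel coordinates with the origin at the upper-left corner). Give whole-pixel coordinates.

One third of 1745 is 581.67; one third of 1650 is 550.
Vertical third lines at x = 582 and x = 1163; horizontal third lines at y = 550 and y = 1100.

(582, 550), (1163, 550), (582, 1100), (1163, 1100)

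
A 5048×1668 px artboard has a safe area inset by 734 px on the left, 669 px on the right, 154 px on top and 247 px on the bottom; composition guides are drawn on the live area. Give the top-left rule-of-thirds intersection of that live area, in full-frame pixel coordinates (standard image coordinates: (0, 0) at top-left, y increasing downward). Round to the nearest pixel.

Content width = 5048 − 734 − 669 = 3645 px; content height = 1668 − 154 − 247 = 1267 px.
Top-left is one-third across and one-third down within the live area.
x = 734 + 1 × 3645/3 = 734 + 1215.00 ≈ 1949
y = 154 + 1 × 1267/3 = 154 + 422.33 ≈ 576

(1949, 576)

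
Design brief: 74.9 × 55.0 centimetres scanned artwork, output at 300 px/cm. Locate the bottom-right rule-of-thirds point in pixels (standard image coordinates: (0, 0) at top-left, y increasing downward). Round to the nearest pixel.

(14980, 11000)

In pixels the canvas is 74.9 × 300 = 22470 wide and 55.0 × 300 = 16500 tall.
The bottom-right point is two-thirds across and two-thirds down:
x = 2 × 22470/3 ≈ 14980; y = 2 × 16500/3 ≈ 11000.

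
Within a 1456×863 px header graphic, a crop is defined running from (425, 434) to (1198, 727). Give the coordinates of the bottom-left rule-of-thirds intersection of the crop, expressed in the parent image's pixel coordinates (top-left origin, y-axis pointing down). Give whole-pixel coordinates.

(683, 629)

Crop width = 1198 − 425 = 773 px; one third is 257.67 px.
Crop height = 727 − 434 = 293 px; one third is 97.67 px.
The bottom-left point is one-third across and two-thirds down within the crop:
x = 425 + 1 × 257.67 ≈ 683; y = 434 + 2 × 97.67 ≈ 629.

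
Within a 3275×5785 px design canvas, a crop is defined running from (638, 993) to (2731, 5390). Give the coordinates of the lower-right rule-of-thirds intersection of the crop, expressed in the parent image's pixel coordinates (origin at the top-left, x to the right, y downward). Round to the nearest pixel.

x = 2033 px, y = 3924 px

Crop width = 2731 − 638 = 2093 px; one third is 697.67 px.
Crop height = 5390 − 993 = 4397 px; one third is 1465.67 px.
The lower-right point is two-thirds across and two-thirds down within the crop:
x = 638 + 2 × 697.67 ≈ 2033; y = 993 + 2 × 1465.67 ≈ 3924.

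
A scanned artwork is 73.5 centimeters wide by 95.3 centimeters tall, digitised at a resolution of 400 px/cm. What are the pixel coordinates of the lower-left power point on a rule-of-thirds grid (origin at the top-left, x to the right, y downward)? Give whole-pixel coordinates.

In pixels the canvas is 73.5 × 400 = 29400 wide and 95.3 × 400 = 38120 tall.
The lower-left point is one-third across and two-thirds down:
x = 1 × 29400/3 ≈ 9800; y = 2 × 38120/3 ≈ 25413.

x = 9800 px, y = 25413 px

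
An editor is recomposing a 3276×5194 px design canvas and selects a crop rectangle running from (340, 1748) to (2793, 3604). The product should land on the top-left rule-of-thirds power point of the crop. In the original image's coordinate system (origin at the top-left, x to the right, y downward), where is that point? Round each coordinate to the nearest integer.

x = 1158 px, y = 2367 px

Crop width = 2793 − 340 = 2453 px; one third is 817.67 px.
Crop height = 3604 − 1748 = 1856 px; one third is 618.67 px.
The top-left point is one-third across and one-third down within the crop:
x = 340 + 1 × 817.67 ≈ 1158; y = 1748 + 1 × 618.67 ≈ 2367.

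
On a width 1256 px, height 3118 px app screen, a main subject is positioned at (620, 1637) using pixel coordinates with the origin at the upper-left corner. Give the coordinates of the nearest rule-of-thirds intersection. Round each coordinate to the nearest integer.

x = 419 px, y = 2079 px

Third lines: x ∈ {419, 837}, y ∈ {1039, 2079}.
620 is closer to x = 419; 1637 is closer to y = 2079.
So the nearest intersection is the lower-left power point.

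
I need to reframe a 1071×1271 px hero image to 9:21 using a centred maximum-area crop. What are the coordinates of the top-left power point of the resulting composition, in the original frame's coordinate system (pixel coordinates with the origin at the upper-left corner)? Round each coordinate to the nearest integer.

1071/1271 > 9/21, so the 9:21 crop keeps the full height 1271 and trims width to 1271 × 9/21 = 544.71 px.
Left offset = (1071 − 544.71)/2 = 263.14 px; top offset = 0.
Top-left is one-third across and one-third down within the crop:
x = 263.14 + 1 × 544.71/3 ≈ 445; y = 0.00 + 1 × 1271.00/3 ≈ 424.

(445, 424)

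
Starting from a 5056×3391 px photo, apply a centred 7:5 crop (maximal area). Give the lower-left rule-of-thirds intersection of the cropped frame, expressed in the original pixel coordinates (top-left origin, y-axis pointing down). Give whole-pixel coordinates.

x = 1737 px, y = 2261 px

5056/3391 > 7/5, so the 7:5 crop keeps the full height 3391 and trims width to 3391 × 7/5 = 4747.40 px.
Left offset = (5056 − 4747.40)/2 = 154.30 px; top offset = 0.
Lower-left is one-third across and two-thirds down within the crop:
x = 154.30 + 1 × 4747.40/3 ≈ 1737; y = 0.00 + 2 × 3391.00/3 ≈ 2261.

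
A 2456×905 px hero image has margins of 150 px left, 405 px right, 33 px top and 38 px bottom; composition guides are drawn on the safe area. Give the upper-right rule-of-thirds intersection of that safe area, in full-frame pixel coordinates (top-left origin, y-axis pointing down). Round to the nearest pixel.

Content width = 2456 − 150 − 405 = 1901 px; content height = 905 − 33 − 38 = 834 px.
Upper-right is two-thirds across and one-third down within the safe area.
x = 150 + 2 × 1901/3 = 150 + 1267.33 ≈ 1417
y = 33 + 1 × 834/3 = 33 + 278.00 ≈ 311

(1417, 311)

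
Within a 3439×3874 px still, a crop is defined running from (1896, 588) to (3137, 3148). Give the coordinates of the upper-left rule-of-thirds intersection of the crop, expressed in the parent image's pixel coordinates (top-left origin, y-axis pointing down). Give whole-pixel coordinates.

Crop width = 3137 − 1896 = 1241 px; one third is 413.67 px.
Crop height = 3148 − 588 = 2560 px; one third is 853.33 px.
The upper-left point is one-third across and one-third down within the crop:
x = 1896 + 1 × 413.67 ≈ 2310; y = 588 + 1 × 853.33 ≈ 1441.

x = 2310 px, y = 1441 px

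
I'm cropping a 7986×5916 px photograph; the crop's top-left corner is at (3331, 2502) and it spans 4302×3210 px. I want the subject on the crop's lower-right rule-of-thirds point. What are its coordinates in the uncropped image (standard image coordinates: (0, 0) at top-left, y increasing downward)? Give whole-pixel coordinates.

(6199, 4642)

One third of the crop width 4302 is 1434.00 px.
One third of the crop height 3210 is 1070.00 px.
The lower-right point is two-thirds across and two-thirds down within the crop:
x = 3331 + 2 × 1434.00 ≈ 6199; y = 2502 + 2 × 1070.00 ≈ 4642.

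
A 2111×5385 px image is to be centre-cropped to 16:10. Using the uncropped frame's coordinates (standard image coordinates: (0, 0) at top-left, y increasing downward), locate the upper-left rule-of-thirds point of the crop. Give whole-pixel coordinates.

x = 704 px, y = 2473 px

2111/5385 < 16/10, so the 16:10 crop keeps the full width 2111 and trims height to 2111 × 10/16 = 1319.38 px.
Top offset = (5385 − 1319.38)/2 = 2032.81 px; left offset = 0.
Upper-left is one-third across and one-third down within the crop:
x = 0.00 + 1 × 2111.00/3 ≈ 704; y = 2032.81 + 1 × 1319.38/3 ≈ 2473.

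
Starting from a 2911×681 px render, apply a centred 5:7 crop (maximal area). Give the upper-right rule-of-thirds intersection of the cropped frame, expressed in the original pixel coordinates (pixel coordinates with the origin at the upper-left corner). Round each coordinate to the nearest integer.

(1537, 227)

2911/681 > 5/7, so the 5:7 crop keeps the full height 681 and trims width to 681 × 5/7 = 486.43 px.
Left offset = (2911 − 486.43)/2 = 1212.29 px; top offset = 0.
Upper-right is two-thirds across and one-third down within the crop:
x = 1212.29 + 2 × 486.43/3 ≈ 1537; y = 0.00 + 1 × 681.00/3 ≈ 227.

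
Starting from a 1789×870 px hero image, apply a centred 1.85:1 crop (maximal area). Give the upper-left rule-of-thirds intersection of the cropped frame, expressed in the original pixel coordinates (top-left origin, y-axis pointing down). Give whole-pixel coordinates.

1789/870 > 1.85/1, so the 1.85:1 crop keeps the full height 870 and trims width to 870 × 1.85/1 = 1609.50 px.
Left offset = (1789 − 1609.50)/2 = 89.75 px; top offset = 0.
Upper-left is one-third across and one-third down within the crop:
x = 89.75 + 1 × 1609.50/3 ≈ 626; y = 0.00 + 1 × 870.00/3 ≈ 290.

x = 626 px, y = 290 px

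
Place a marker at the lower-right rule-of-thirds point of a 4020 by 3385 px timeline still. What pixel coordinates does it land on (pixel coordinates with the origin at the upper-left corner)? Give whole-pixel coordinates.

x = 2680 px, y = 2257 px

The lower-right point sits two-thirds of the way across and two-thirds of the way down.
x = 2 × 4020/3 ≈ 2680; y = 2 × 3385/3 ≈ 2257.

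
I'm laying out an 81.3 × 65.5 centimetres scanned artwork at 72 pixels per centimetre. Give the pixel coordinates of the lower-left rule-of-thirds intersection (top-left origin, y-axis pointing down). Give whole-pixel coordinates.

In pixels the canvas is 81.3 × 72 = 5853.6 wide and 65.5 × 72 = 4716 tall.
The lower-left point is one-third across and two-thirds down:
x = 1 × 5853.6/3 ≈ 1951; y = 2 × 4716/3 ≈ 3144.

(1951, 3144)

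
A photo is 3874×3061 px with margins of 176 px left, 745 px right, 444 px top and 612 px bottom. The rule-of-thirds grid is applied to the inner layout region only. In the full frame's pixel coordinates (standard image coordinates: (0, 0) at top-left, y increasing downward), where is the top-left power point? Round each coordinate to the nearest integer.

Content width = 3874 − 176 − 745 = 2953 px; content height = 3061 − 444 − 612 = 2005 px.
Top-left is one-third across and one-third down within the inner layout region.
x = 176 + 1 × 2953/3 = 176 + 984.33 ≈ 1160
y = 444 + 1 × 2005/3 = 444 + 668.33 ≈ 1112

x = 1160 px, y = 1112 px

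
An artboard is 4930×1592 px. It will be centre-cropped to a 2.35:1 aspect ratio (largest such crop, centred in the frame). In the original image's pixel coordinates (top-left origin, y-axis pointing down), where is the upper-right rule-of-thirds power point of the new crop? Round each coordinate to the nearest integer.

(3089, 531)

4930/1592 > 2.35/1, so the 2.35:1 crop keeps the full height 1592 and trims width to 1592 × 2.35/1 = 3741.20 px.
Left offset = (4930 − 3741.20)/2 = 594.40 px; top offset = 0.
Upper-right is two-thirds across and one-third down within the crop:
x = 594.40 + 2 × 3741.20/3 ≈ 3089; y = 0.00 + 1 × 1592.00/3 ≈ 531.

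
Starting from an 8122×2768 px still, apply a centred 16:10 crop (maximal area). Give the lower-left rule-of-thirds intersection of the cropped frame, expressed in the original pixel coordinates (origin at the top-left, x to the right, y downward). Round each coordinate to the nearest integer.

(3323, 1845)

8122/2768 > 16/10, so the 16:10 crop keeps the full height 2768 and trims width to 2768 × 16/10 = 4428.80 px.
Left offset = (8122 − 4428.80)/2 = 1846.60 px; top offset = 0.
Lower-left is one-third across and two-thirds down within the crop:
x = 1846.60 + 1 × 4428.80/3 ≈ 3323; y = 0.00 + 2 × 2768.00/3 ≈ 1845.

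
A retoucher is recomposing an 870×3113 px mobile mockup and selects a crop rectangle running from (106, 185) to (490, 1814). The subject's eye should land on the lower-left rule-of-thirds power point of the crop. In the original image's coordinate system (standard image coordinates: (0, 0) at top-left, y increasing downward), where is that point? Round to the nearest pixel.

(234, 1271)

Crop width = 490 − 106 = 384 px; one third is 128.00 px.
Crop height = 1814 − 185 = 1629 px; one third is 543.00 px.
The lower-left point is one-third across and two-thirds down within the crop:
x = 106 + 1 × 128.00 ≈ 234; y = 185 + 2 × 543.00 ≈ 1271.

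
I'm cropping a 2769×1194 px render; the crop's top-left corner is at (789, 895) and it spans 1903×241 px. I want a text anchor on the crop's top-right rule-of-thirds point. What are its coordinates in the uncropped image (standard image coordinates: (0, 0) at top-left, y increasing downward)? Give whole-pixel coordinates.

(2058, 975)

One third of the crop width 1903 is 634.33 px.
One third of the crop height 241 is 80.33 px.
The top-right point is two-thirds across and one-third down within the crop:
x = 789 + 2 × 634.33 ≈ 2058; y = 895 + 1 × 80.33 ≈ 975.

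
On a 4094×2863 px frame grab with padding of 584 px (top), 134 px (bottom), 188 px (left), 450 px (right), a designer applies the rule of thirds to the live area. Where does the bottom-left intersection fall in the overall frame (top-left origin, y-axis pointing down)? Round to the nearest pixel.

Content width = 4094 − 188 − 450 = 3456 px; content height = 2863 − 584 − 134 = 2145 px.
Bottom-left is one-third across and two-thirds down within the live area.
x = 188 + 1 × 3456/3 = 188 + 1152.00 ≈ 1340
y = 584 + 2 × 2145/3 = 584 + 1430.00 ≈ 2014

x = 1340 px, y = 2014 px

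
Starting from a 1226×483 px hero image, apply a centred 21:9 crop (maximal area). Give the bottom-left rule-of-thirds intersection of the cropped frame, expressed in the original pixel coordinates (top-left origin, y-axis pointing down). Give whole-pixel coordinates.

1226/483 > 21/9, so the 21:9 crop keeps the full height 483 and trims width to 483 × 21/9 = 1127.00 px.
Left offset = (1226 − 1127.00)/2 = 49.50 px; top offset = 0.
Bottom-left is one-third across and two-thirds down within the crop:
x = 49.50 + 1 × 1127.00/3 ≈ 425; y = 0.00 + 2 × 483.00/3 ≈ 322.

x = 425 px, y = 322 px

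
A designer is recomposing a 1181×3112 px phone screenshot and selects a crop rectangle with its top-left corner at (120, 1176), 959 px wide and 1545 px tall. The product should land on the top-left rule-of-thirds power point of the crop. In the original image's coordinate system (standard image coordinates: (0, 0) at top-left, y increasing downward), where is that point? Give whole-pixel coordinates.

(440, 1691)

One third of the crop width 959 is 319.67 px.
One third of the crop height 1545 is 515.00 px.
The top-left point is one-third across and one-third down within the crop:
x = 120 + 1 × 319.67 ≈ 440; y = 1176 + 1 × 515.00 ≈ 1691.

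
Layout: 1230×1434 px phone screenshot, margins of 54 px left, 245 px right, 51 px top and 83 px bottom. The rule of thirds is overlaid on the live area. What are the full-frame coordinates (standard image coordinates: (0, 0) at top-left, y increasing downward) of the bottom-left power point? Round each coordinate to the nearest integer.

x = 364 px, y = 918 px

Content width = 1230 − 54 − 245 = 931 px; content height = 1434 − 51 − 83 = 1300 px.
Bottom-left is one-third across and two-thirds down within the live area.
x = 54 + 1 × 931/3 = 54 + 310.33 ≈ 364
y = 51 + 2 × 1300/3 = 51 + 866.67 ≈ 918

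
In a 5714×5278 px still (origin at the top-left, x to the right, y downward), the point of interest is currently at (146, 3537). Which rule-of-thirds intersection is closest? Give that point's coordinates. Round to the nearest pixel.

(1905, 3519)

Third lines: x ∈ {1905, 3809}, y ∈ {1759, 3519}.
146 is closer to x = 1905; 3537 is closer to y = 3519.
So the nearest intersection is the lower-left power point.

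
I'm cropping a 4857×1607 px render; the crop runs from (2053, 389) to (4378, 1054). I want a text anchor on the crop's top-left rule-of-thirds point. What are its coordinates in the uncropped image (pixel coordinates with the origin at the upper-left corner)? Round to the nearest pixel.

Crop width = 4378 − 2053 = 2325 px; one third is 775.00 px.
Crop height = 1054 − 389 = 665 px; one third is 221.67 px.
The top-left point is one-third across and one-third down within the crop:
x = 2053 + 1 × 775.00 ≈ 2828; y = 389 + 1 × 221.67 ≈ 611.

(2828, 611)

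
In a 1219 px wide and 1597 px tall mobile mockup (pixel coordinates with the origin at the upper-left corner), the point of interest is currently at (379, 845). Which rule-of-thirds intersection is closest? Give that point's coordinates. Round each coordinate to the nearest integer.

Third lines: x ∈ {406, 813}, y ∈ {532, 1065}.
379 is closer to x = 406; 845 is closer to y = 1065.
So the nearest intersection is the lower-left power point.

x = 406 px, y = 1065 px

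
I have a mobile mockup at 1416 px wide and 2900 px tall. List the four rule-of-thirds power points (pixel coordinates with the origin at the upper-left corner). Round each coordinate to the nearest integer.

(472, 967), (944, 967), (472, 1933), (944, 1933)

One third of 1416 is 472; one third of 2900 is 966.67.
Vertical third lines at x = 472 and x = 944; horizontal third lines at y = 967 and y = 1933.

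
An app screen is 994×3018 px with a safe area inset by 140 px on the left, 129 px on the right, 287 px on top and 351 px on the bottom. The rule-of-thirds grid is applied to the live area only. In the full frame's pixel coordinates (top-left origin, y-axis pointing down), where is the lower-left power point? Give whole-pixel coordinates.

Content width = 994 − 140 − 129 = 725 px; content height = 3018 − 287 − 351 = 2380 px.
Lower-left is one-third across and two-thirds down within the live area.
x = 140 + 1 × 725/3 = 140 + 241.67 ≈ 382
y = 287 + 2 × 2380/3 = 287 + 1586.67 ≈ 1874

(382, 1874)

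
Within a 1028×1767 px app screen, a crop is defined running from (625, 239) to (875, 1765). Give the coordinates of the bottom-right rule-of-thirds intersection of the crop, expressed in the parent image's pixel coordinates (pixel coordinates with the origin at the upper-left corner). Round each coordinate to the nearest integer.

(792, 1256)

Crop width = 875 − 625 = 250 px; one third is 83.33 px.
Crop height = 1765 − 239 = 1526 px; one third is 508.67 px.
The bottom-right point is two-thirds across and two-thirds down within the crop:
x = 625 + 2 × 83.33 ≈ 792; y = 239 + 2 × 508.67 ≈ 1256.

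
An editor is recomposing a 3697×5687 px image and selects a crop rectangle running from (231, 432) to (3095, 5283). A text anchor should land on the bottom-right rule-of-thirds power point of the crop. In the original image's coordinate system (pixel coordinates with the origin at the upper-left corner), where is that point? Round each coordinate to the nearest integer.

x = 2140 px, y = 3666 px

Crop width = 3095 − 231 = 2864 px; one third is 954.67 px.
Crop height = 5283 − 432 = 4851 px; one third is 1617.00 px.
The bottom-right point is two-thirds across and two-thirds down within the crop:
x = 231 + 2 × 954.67 ≈ 2140; y = 432 + 2 × 1617.00 ≈ 3666.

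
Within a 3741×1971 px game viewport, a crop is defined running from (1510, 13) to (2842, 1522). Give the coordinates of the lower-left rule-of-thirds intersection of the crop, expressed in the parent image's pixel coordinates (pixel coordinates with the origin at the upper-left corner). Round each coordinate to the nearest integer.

Crop width = 2842 − 1510 = 1332 px; one third is 444.00 px.
Crop height = 1522 − 13 = 1509 px; one third is 503.00 px.
The lower-left point is one-third across and two-thirds down within the crop:
x = 1510 + 1 × 444.00 ≈ 1954; y = 13 + 2 × 503.00 ≈ 1019.

(1954, 1019)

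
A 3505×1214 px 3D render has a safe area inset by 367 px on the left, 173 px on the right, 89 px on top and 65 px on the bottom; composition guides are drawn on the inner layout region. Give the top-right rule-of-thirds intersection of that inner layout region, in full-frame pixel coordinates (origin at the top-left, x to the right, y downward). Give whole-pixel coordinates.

(2344, 442)

Content width = 3505 − 367 − 173 = 2965 px; content height = 1214 − 89 − 65 = 1060 px.
Top-right is two-thirds across and one-third down within the inner layout region.
x = 367 + 2 × 2965/3 = 367 + 1976.67 ≈ 2344
y = 89 + 1 × 1060/3 = 89 + 353.33 ≈ 442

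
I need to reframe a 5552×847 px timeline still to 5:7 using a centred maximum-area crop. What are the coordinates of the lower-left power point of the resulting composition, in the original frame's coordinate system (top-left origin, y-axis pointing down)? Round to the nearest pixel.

(2675, 565)

5552/847 > 5/7, so the 5:7 crop keeps the full height 847 and trims width to 847 × 5/7 = 605.00 px.
Left offset = (5552 − 605.00)/2 = 2473.50 px; top offset = 0.
Lower-left is one-third across and two-thirds down within the crop:
x = 2473.50 + 1 × 605.00/3 ≈ 2675; y = 0.00 + 2 × 847.00/3 ≈ 565.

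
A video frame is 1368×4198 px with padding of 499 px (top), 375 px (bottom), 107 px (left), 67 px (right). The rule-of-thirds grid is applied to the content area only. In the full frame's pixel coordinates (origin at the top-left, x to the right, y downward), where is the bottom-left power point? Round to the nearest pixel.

(505, 2715)

Content width = 1368 − 107 − 67 = 1194 px; content height = 4198 − 499 − 375 = 3324 px.
Bottom-left is one-third across and two-thirds down within the content area.
x = 107 + 1 × 1194/3 = 107 + 398.00 ≈ 505
y = 499 + 2 × 3324/3 = 499 + 2216.00 ≈ 2715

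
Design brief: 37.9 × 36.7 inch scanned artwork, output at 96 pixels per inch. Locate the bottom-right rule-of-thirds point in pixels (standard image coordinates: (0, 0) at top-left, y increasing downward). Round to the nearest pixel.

In pixels the canvas is 37.9 × 96 = 3638.4 wide and 36.7 × 96 = 3523.2 tall.
The bottom-right point is two-thirds across and two-thirds down:
x = 2 × 3638.4/3 ≈ 2426; y = 2 × 3523.2/3 ≈ 2349.

(2426, 2349)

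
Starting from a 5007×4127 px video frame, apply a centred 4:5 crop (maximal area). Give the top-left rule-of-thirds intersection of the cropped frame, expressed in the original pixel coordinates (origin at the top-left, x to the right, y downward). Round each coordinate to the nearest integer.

5007/4127 > 4/5, so the 4:5 crop keeps the full height 4127 and trims width to 4127 × 4/5 = 3301.60 px.
Left offset = (5007 − 3301.60)/2 = 852.70 px; top offset = 0.
Top-left is one-third across and one-third down within the crop:
x = 852.70 + 1 × 3301.60/3 ≈ 1953; y = 0.00 + 1 × 4127.00/3 ≈ 1376.

x = 1953 px, y = 1376 px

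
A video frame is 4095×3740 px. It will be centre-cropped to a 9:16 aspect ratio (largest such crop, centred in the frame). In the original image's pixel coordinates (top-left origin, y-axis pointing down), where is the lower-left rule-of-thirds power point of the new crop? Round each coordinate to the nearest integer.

4095/3740 > 9/16, so the 9:16 crop keeps the full height 3740 and trims width to 3740 × 9/16 = 2103.75 px.
Left offset = (4095 − 2103.75)/2 = 995.62 px; top offset = 0.
Lower-left is one-third across and two-thirds down within the crop:
x = 995.62 + 1 × 2103.75/3 ≈ 1697; y = 0.00 + 2 × 3740.00/3 ≈ 2493.

x = 1697 px, y = 2493 px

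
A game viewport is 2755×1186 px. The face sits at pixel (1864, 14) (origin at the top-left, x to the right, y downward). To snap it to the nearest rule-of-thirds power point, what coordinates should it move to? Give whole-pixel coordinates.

Third lines: x ∈ {918, 1837}, y ∈ {395, 791}.
1864 is closer to x = 1837; 14 is closer to y = 395.
So the nearest intersection is the upper-right power point.

(1837, 395)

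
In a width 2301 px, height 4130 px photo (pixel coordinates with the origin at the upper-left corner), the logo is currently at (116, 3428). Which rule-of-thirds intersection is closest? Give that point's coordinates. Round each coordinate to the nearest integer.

(767, 2753)

Third lines: x ∈ {767, 1534}, y ∈ {1377, 2753}.
116 is closer to x = 767; 3428 is closer to y = 2753.
So the nearest intersection is the lower-left power point.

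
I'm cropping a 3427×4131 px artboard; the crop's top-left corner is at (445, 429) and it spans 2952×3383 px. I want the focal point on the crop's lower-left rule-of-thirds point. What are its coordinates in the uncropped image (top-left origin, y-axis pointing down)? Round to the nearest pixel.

One third of the crop width 2952 is 984.00 px.
One third of the crop height 3383 is 1127.67 px.
The lower-left point is one-third across and two-thirds down within the crop:
x = 445 + 1 × 984.00 ≈ 1429; y = 429 + 2 × 1127.67 ≈ 2684.

x = 1429 px, y = 2684 px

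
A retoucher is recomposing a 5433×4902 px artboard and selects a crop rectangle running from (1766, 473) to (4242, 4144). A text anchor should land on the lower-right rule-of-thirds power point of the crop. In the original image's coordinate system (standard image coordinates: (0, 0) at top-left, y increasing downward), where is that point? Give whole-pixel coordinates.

x = 3417 px, y = 2920 px

Crop width = 4242 − 1766 = 2476 px; one third is 825.33 px.
Crop height = 4144 − 473 = 3671 px; one third is 1223.67 px.
The lower-right point is two-thirds across and two-thirds down within the crop:
x = 1766 + 2 × 825.33 ≈ 3417; y = 473 + 2 × 1223.67 ≈ 2920.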